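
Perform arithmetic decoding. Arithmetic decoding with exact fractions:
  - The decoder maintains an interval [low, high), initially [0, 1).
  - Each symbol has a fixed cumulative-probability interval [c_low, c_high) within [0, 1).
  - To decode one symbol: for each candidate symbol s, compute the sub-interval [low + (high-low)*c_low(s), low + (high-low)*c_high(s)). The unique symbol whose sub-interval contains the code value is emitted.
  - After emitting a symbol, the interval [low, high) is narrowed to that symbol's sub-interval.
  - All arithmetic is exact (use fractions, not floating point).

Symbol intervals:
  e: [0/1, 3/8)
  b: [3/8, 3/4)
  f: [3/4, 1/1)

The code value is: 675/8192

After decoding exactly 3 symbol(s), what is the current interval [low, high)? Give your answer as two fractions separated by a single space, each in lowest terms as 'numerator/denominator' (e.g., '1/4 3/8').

Answer: 27/512 27/256

Derivation:
Step 1: interval [0/1, 1/1), width = 1/1 - 0/1 = 1/1
  'e': [0/1 + 1/1*0/1, 0/1 + 1/1*3/8) = [0/1, 3/8) <- contains code 675/8192
  'b': [0/1 + 1/1*3/8, 0/1 + 1/1*3/4) = [3/8, 3/4)
  'f': [0/1 + 1/1*3/4, 0/1 + 1/1*1/1) = [3/4, 1/1)
  emit 'e', narrow to [0/1, 3/8)
Step 2: interval [0/1, 3/8), width = 3/8 - 0/1 = 3/8
  'e': [0/1 + 3/8*0/1, 0/1 + 3/8*3/8) = [0/1, 9/64) <- contains code 675/8192
  'b': [0/1 + 3/8*3/8, 0/1 + 3/8*3/4) = [9/64, 9/32)
  'f': [0/1 + 3/8*3/4, 0/1 + 3/8*1/1) = [9/32, 3/8)
  emit 'e', narrow to [0/1, 9/64)
Step 3: interval [0/1, 9/64), width = 9/64 - 0/1 = 9/64
  'e': [0/1 + 9/64*0/1, 0/1 + 9/64*3/8) = [0/1, 27/512)
  'b': [0/1 + 9/64*3/8, 0/1 + 9/64*3/4) = [27/512, 27/256) <- contains code 675/8192
  'f': [0/1 + 9/64*3/4, 0/1 + 9/64*1/1) = [27/256, 9/64)
  emit 'b', narrow to [27/512, 27/256)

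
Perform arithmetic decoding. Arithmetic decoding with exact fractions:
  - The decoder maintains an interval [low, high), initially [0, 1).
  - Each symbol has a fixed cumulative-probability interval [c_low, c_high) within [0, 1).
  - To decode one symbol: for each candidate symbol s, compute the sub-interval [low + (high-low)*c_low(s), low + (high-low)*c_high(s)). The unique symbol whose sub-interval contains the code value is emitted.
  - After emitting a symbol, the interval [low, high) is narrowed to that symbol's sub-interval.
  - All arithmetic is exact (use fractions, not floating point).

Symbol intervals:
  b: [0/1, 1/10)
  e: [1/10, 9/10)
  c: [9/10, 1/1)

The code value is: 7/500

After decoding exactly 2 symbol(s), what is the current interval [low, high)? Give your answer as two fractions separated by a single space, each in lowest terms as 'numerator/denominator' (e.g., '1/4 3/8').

Answer: 1/100 9/100

Derivation:
Step 1: interval [0/1, 1/1), width = 1/1 - 0/1 = 1/1
  'b': [0/1 + 1/1*0/1, 0/1 + 1/1*1/10) = [0/1, 1/10) <- contains code 7/500
  'e': [0/1 + 1/1*1/10, 0/1 + 1/1*9/10) = [1/10, 9/10)
  'c': [0/1 + 1/1*9/10, 0/1 + 1/1*1/1) = [9/10, 1/1)
  emit 'b', narrow to [0/1, 1/10)
Step 2: interval [0/1, 1/10), width = 1/10 - 0/1 = 1/10
  'b': [0/1 + 1/10*0/1, 0/1 + 1/10*1/10) = [0/1, 1/100)
  'e': [0/1 + 1/10*1/10, 0/1 + 1/10*9/10) = [1/100, 9/100) <- contains code 7/500
  'c': [0/1 + 1/10*9/10, 0/1 + 1/10*1/1) = [9/100, 1/10)
  emit 'e', narrow to [1/100, 9/100)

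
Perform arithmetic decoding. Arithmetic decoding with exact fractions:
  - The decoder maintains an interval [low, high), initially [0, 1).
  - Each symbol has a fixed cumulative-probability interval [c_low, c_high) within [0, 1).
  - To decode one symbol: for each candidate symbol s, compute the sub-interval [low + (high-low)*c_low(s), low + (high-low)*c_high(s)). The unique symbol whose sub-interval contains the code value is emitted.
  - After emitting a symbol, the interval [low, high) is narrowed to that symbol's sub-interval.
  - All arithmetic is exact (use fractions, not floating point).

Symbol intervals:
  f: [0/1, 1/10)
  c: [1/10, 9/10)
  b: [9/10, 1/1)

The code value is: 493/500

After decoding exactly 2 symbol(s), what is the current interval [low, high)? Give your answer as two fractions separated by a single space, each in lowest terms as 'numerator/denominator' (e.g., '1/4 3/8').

Step 1: interval [0/1, 1/1), width = 1/1 - 0/1 = 1/1
  'f': [0/1 + 1/1*0/1, 0/1 + 1/1*1/10) = [0/1, 1/10)
  'c': [0/1 + 1/1*1/10, 0/1 + 1/1*9/10) = [1/10, 9/10)
  'b': [0/1 + 1/1*9/10, 0/1 + 1/1*1/1) = [9/10, 1/1) <- contains code 493/500
  emit 'b', narrow to [9/10, 1/1)
Step 2: interval [9/10, 1/1), width = 1/1 - 9/10 = 1/10
  'f': [9/10 + 1/10*0/1, 9/10 + 1/10*1/10) = [9/10, 91/100)
  'c': [9/10 + 1/10*1/10, 9/10 + 1/10*9/10) = [91/100, 99/100) <- contains code 493/500
  'b': [9/10 + 1/10*9/10, 9/10 + 1/10*1/1) = [99/100, 1/1)
  emit 'c', narrow to [91/100, 99/100)

Answer: 91/100 99/100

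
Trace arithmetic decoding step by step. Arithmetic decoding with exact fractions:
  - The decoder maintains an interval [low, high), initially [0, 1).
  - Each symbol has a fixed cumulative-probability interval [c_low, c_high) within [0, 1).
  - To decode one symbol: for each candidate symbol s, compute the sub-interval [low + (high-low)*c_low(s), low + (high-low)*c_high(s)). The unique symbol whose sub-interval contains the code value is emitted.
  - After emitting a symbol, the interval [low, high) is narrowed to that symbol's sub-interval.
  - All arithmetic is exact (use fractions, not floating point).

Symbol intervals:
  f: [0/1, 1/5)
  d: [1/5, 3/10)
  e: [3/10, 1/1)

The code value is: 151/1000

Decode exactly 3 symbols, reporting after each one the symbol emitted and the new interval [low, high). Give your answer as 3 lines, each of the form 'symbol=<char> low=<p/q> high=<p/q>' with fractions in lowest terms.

Step 1: interval [0/1, 1/1), width = 1/1 - 0/1 = 1/1
  'f': [0/1 + 1/1*0/1, 0/1 + 1/1*1/5) = [0/1, 1/5) <- contains code 151/1000
  'd': [0/1 + 1/1*1/5, 0/1 + 1/1*3/10) = [1/5, 3/10)
  'e': [0/1 + 1/1*3/10, 0/1 + 1/1*1/1) = [3/10, 1/1)
  emit 'f', narrow to [0/1, 1/5)
Step 2: interval [0/1, 1/5), width = 1/5 - 0/1 = 1/5
  'f': [0/1 + 1/5*0/1, 0/1 + 1/5*1/5) = [0/1, 1/25)
  'd': [0/1 + 1/5*1/5, 0/1 + 1/5*3/10) = [1/25, 3/50)
  'e': [0/1 + 1/5*3/10, 0/1 + 1/5*1/1) = [3/50, 1/5) <- contains code 151/1000
  emit 'e', narrow to [3/50, 1/5)
Step 3: interval [3/50, 1/5), width = 1/5 - 3/50 = 7/50
  'f': [3/50 + 7/50*0/1, 3/50 + 7/50*1/5) = [3/50, 11/125)
  'd': [3/50 + 7/50*1/5, 3/50 + 7/50*3/10) = [11/125, 51/500)
  'e': [3/50 + 7/50*3/10, 3/50 + 7/50*1/1) = [51/500, 1/5) <- contains code 151/1000
  emit 'e', narrow to [51/500, 1/5)

Answer: symbol=f low=0/1 high=1/5
symbol=e low=3/50 high=1/5
symbol=e low=51/500 high=1/5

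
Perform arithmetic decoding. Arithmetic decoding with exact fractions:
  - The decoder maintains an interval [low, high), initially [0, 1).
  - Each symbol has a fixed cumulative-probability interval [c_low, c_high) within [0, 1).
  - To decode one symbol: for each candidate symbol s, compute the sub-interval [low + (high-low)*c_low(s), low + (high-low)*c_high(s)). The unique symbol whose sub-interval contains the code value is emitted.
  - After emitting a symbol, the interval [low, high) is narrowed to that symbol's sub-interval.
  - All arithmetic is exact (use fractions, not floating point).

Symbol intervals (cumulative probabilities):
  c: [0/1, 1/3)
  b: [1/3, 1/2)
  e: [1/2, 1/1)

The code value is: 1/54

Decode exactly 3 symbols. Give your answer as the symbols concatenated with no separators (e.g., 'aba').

Answer: ccc

Derivation:
Step 1: interval [0/1, 1/1), width = 1/1 - 0/1 = 1/1
  'c': [0/1 + 1/1*0/1, 0/1 + 1/1*1/3) = [0/1, 1/3) <- contains code 1/54
  'b': [0/1 + 1/1*1/3, 0/1 + 1/1*1/2) = [1/3, 1/2)
  'e': [0/1 + 1/1*1/2, 0/1 + 1/1*1/1) = [1/2, 1/1)
  emit 'c', narrow to [0/1, 1/3)
Step 2: interval [0/1, 1/3), width = 1/3 - 0/1 = 1/3
  'c': [0/1 + 1/3*0/1, 0/1 + 1/3*1/3) = [0/1, 1/9) <- contains code 1/54
  'b': [0/1 + 1/3*1/3, 0/1 + 1/3*1/2) = [1/9, 1/6)
  'e': [0/1 + 1/3*1/2, 0/1 + 1/3*1/1) = [1/6, 1/3)
  emit 'c', narrow to [0/1, 1/9)
Step 3: interval [0/1, 1/9), width = 1/9 - 0/1 = 1/9
  'c': [0/1 + 1/9*0/1, 0/1 + 1/9*1/3) = [0/1, 1/27) <- contains code 1/54
  'b': [0/1 + 1/9*1/3, 0/1 + 1/9*1/2) = [1/27, 1/18)
  'e': [0/1 + 1/9*1/2, 0/1 + 1/9*1/1) = [1/18, 1/9)
  emit 'c', narrow to [0/1, 1/27)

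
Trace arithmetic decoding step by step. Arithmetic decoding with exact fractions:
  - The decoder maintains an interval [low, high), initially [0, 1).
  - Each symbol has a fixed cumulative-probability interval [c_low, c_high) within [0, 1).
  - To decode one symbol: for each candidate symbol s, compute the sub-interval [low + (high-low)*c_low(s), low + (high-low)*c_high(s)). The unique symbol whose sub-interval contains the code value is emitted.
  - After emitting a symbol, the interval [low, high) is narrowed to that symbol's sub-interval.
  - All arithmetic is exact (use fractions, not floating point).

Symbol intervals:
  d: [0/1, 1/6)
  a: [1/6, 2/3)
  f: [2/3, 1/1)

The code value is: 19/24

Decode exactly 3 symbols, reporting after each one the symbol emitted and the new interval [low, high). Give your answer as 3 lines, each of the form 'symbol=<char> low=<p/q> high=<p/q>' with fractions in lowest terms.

Answer: symbol=f low=2/3 high=1/1
symbol=a low=13/18 high=8/9
symbol=a low=3/4 high=5/6

Derivation:
Step 1: interval [0/1, 1/1), width = 1/1 - 0/1 = 1/1
  'd': [0/1 + 1/1*0/1, 0/1 + 1/1*1/6) = [0/1, 1/6)
  'a': [0/1 + 1/1*1/6, 0/1 + 1/1*2/3) = [1/6, 2/3)
  'f': [0/1 + 1/1*2/3, 0/1 + 1/1*1/1) = [2/3, 1/1) <- contains code 19/24
  emit 'f', narrow to [2/3, 1/1)
Step 2: interval [2/3, 1/1), width = 1/1 - 2/3 = 1/3
  'd': [2/3 + 1/3*0/1, 2/3 + 1/3*1/6) = [2/3, 13/18)
  'a': [2/3 + 1/3*1/6, 2/3 + 1/3*2/3) = [13/18, 8/9) <- contains code 19/24
  'f': [2/3 + 1/3*2/3, 2/3 + 1/3*1/1) = [8/9, 1/1)
  emit 'a', narrow to [13/18, 8/9)
Step 3: interval [13/18, 8/9), width = 8/9 - 13/18 = 1/6
  'd': [13/18 + 1/6*0/1, 13/18 + 1/6*1/6) = [13/18, 3/4)
  'a': [13/18 + 1/6*1/6, 13/18 + 1/6*2/3) = [3/4, 5/6) <- contains code 19/24
  'f': [13/18 + 1/6*2/3, 13/18 + 1/6*1/1) = [5/6, 8/9)
  emit 'a', narrow to [3/4, 5/6)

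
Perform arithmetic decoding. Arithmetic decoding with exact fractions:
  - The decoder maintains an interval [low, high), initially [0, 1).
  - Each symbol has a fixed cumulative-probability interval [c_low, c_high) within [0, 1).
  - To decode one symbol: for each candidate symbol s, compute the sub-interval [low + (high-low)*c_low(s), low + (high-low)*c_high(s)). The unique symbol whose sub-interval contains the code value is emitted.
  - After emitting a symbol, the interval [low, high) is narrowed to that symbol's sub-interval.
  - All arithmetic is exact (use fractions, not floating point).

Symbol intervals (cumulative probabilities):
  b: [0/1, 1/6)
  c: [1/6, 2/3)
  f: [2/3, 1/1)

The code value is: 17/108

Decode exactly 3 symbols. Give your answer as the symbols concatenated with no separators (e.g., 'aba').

Answer: bff

Derivation:
Step 1: interval [0/1, 1/1), width = 1/1 - 0/1 = 1/1
  'b': [0/1 + 1/1*0/1, 0/1 + 1/1*1/6) = [0/1, 1/6) <- contains code 17/108
  'c': [0/1 + 1/1*1/6, 0/1 + 1/1*2/3) = [1/6, 2/3)
  'f': [0/1 + 1/1*2/3, 0/1 + 1/1*1/1) = [2/3, 1/1)
  emit 'b', narrow to [0/1, 1/6)
Step 2: interval [0/1, 1/6), width = 1/6 - 0/1 = 1/6
  'b': [0/1 + 1/6*0/1, 0/1 + 1/6*1/6) = [0/1, 1/36)
  'c': [0/1 + 1/6*1/6, 0/1 + 1/6*2/3) = [1/36, 1/9)
  'f': [0/1 + 1/6*2/3, 0/1 + 1/6*1/1) = [1/9, 1/6) <- contains code 17/108
  emit 'f', narrow to [1/9, 1/6)
Step 3: interval [1/9, 1/6), width = 1/6 - 1/9 = 1/18
  'b': [1/9 + 1/18*0/1, 1/9 + 1/18*1/6) = [1/9, 13/108)
  'c': [1/9 + 1/18*1/6, 1/9 + 1/18*2/3) = [13/108, 4/27)
  'f': [1/9 + 1/18*2/3, 1/9 + 1/18*1/1) = [4/27, 1/6) <- contains code 17/108
  emit 'f', narrow to [4/27, 1/6)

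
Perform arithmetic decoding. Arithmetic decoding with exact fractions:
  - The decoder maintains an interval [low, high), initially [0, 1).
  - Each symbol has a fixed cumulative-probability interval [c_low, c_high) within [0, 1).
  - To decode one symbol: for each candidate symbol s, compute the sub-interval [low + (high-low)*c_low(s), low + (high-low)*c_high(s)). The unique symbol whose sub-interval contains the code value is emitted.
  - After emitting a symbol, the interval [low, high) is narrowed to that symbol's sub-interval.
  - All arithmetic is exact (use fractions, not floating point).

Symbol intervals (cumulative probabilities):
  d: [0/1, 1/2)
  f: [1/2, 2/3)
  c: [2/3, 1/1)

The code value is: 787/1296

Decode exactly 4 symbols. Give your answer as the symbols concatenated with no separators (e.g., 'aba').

Answer: ffcf

Derivation:
Step 1: interval [0/1, 1/1), width = 1/1 - 0/1 = 1/1
  'd': [0/1 + 1/1*0/1, 0/1 + 1/1*1/2) = [0/1, 1/2)
  'f': [0/1 + 1/1*1/2, 0/1 + 1/1*2/3) = [1/2, 2/3) <- contains code 787/1296
  'c': [0/1 + 1/1*2/3, 0/1 + 1/1*1/1) = [2/3, 1/1)
  emit 'f', narrow to [1/2, 2/3)
Step 2: interval [1/2, 2/3), width = 2/3 - 1/2 = 1/6
  'd': [1/2 + 1/6*0/1, 1/2 + 1/6*1/2) = [1/2, 7/12)
  'f': [1/2 + 1/6*1/2, 1/2 + 1/6*2/3) = [7/12, 11/18) <- contains code 787/1296
  'c': [1/2 + 1/6*2/3, 1/2 + 1/6*1/1) = [11/18, 2/3)
  emit 'f', narrow to [7/12, 11/18)
Step 3: interval [7/12, 11/18), width = 11/18 - 7/12 = 1/36
  'd': [7/12 + 1/36*0/1, 7/12 + 1/36*1/2) = [7/12, 43/72)
  'f': [7/12 + 1/36*1/2, 7/12 + 1/36*2/3) = [43/72, 65/108)
  'c': [7/12 + 1/36*2/3, 7/12 + 1/36*1/1) = [65/108, 11/18) <- contains code 787/1296
  emit 'c', narrow to [65/108, 11/18)
Step 4: interval [65/108, 11/18), width = 11/18 - 65/108 = 1/108
  'd': [65/108 + 1/108*0/1, 65/108 + 1/108*1/2) = [65/108, 131/216)
  'f': [65/108 + 1/108*1/2, 65/108 + 1/108*2/3) = [131/216, 197/324) <- contains code 787/1296
  'c': [65/108 + 1/108*2/3, 65/108 + 1/108*1/1) = [197/324, 11/18)
  emit 'f', narrow to [131/216, 197/324)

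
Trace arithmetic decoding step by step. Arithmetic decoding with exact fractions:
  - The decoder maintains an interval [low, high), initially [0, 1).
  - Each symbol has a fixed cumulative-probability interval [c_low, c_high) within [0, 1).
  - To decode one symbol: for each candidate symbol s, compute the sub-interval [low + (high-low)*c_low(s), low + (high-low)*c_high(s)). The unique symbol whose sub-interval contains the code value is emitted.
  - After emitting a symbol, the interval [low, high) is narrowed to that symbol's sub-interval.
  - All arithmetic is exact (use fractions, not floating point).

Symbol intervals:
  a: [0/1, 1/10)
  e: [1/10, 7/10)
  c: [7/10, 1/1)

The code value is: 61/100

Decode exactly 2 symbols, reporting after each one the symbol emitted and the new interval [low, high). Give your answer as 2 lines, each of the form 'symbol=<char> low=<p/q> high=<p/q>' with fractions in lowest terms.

Step 1: interval [0/1, 1/1), width = 1/1 - 0/1 = 1/1
  'a': [0/1 + 1/1*0/1, 0/1 + 1/1*1/10) = [0/1, 1/10)
  'e': [0/1 + 1/1*1/10, 0/1 + 1/1*7/10) = [1/10, 7/10) <- contains code 61/100
  'c': [0/1 + 1/1*7/10, 0/1 + 1/1*1/1) = [7/10, 1/1)
  emit 'e', narrow to [1/10, 7/10)
Step 2: interval [1/10, 7/10), width = 7/10 - 1/10 = 3/5
  'a': [1/10 + 3/5*0/1, 1/10 + 3/5*1/10) = [1/10, 4/25)
  'e': [1/10 + 3/5*1/10, 1/10 + 3/5*7/10) = [4/25, 13/25)
  'c': [1/10 + 3/5*7/10, 1/10 + 3/5*1/1) = [13/25, 7/10) <- contains code 61/100
  emit 'c', narrow to [13/25, 7/10)

Answer: symbol=e low=1/10 high=7/10
symbol=c low=13/25 high=7/10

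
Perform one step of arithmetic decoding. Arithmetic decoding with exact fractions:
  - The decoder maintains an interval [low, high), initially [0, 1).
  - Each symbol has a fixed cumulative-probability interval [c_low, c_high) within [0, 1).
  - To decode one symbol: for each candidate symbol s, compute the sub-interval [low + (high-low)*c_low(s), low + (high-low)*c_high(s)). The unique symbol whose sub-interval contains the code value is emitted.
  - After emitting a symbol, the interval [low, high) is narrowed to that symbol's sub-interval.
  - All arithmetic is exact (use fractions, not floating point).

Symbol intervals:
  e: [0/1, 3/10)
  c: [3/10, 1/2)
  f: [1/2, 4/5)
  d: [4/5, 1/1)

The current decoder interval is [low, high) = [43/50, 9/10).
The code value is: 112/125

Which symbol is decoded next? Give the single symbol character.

Answer: d

Derivation:
Interval width = high − low = 9/10 − 43/50 = 1/25
Scaled code = (code − low) / width = (112/125 − 43/50) / 1/25 = 9/10
  e: [0/1, 3/10) 
  c: [3/10, 1/2) 
  f: [1/2, 4/5) 
  d: [4/5, 1/1) ← scaled code falls here ✓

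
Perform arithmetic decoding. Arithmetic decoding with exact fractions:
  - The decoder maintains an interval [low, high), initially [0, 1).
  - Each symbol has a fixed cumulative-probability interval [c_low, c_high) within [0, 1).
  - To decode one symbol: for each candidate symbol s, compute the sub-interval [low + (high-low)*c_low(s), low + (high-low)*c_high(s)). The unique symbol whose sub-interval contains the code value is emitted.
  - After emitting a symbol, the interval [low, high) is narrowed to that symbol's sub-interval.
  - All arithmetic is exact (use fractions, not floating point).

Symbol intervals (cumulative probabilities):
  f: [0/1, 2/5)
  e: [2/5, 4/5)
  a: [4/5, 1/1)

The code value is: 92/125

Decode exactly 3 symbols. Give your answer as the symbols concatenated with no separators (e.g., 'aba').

Answer: eaf

Derivation:
Step 1: interval [0/1, 1/1), width = 1/1 - 0/1 = 1/1
  'f': [0/1 + 1/1*0/1, 0/1 + 1/1*2/5) = [0/1, 2/5)
  'e': [0/1 + 1/1*2/5, 0/1 + 1/1*4/5) = [2/5, 4/5) <- contains code 92/125
  'a': [0/1 + 1/1*4/5, 0/1 + 1/1*1/1) = [4/5, 1/1)
  emit 'e', narrow to [2/5, 4/5)
Step 2: interval [2/5, 4/5), width = 4/5 - 2/5 = 2/5
  'f': [2/5 + 2/5*0/1, 2/5 + 2/5*2/5) = [2/5, 14/25)
  'e': [2/5 + 2/5*2/5, 2/5 + 2/5*4/5) = [14/25, 18/25)
  'a': [2/5 + 2/5*4/5, 2/5 + 2/5*1/1) = [18/25, 4/5) <- contains code 92/125
  emit 'a', narrow to [18/25, 4/5)
Step 3: interval [18/25, 4/5), width = 4/5 - 18/25 = 2/25
  'f': [18/25 + 2/25*0/1, 18/25 + 2/25*2/5) = [18/25, 94/125) <- contains code 92/125
  'e': [18/25 + 2/25*2/5, 18/25 + 2/25*4/5) = [94/125, 98/125)
  'a': [18/25 + 2/25*4/5, 18/25 + 2/25*1/1) = [98/125, 4/5)
  emit 'f', narrow to [18/25, 94/125)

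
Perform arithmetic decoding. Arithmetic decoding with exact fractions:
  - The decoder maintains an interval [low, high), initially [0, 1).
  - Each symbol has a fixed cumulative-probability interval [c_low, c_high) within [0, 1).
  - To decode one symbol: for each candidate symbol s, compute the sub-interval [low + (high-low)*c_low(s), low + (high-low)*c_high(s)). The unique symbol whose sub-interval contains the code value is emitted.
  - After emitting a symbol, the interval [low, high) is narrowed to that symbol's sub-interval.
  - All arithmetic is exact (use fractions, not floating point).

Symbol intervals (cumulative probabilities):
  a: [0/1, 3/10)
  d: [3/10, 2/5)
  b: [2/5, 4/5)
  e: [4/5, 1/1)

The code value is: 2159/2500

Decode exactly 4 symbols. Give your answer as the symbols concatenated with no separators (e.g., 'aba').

Step 1: interval [0/1, 1/1), width = 1/1 - 0/1 = 1/1
  'a': [0/1 + 1/1*0/1, 0/1 + 1/1*3/10) = [0/1, 3/10)
  'd': [0/1 + 1/1*3/10, 0/1 + 1/1*2/5) = [3/10, 2/5)
  'b': [0/1 + 1/1*2/5, 0/1 + 1/1*4/5) = [2/5, 4/5)
  'e': [0/1 + 1/1*4/5, 0/1 + 1/1*1/1) = [4/5, 1/1) <- contains code 2159/2500
  emit 'e', narrow to [4/5, 1/1)
Step 2: interval [4/5, 1/1), width = 1/1 - 4/5 = 1/5
  'a': [4/5 + 1/5*0/1, 4/5 + 1/5*3/10) = [4/5, 43/50)
  'd': [4/5 + 1/5*3/10, 4/5 + 1/5*2/5) = [43/50, 22/25) <- contains code 2159/2500
  'b': [4/5 + 1/5*2/5, 4/5 + 1/5*4/5) = [22/25, 24/25)
  'e': [4/5 + 1/5*4/5, 4/5 + 1/5*1/1) = [24/25, 1/1)
  emit 'd', narrow to [43/50, 22/25)
Step 3: interval [43/50, 22/25), width = 22/25 - 43/50 = 1/50
  'a': [43/50 + 1/50*0/1, 43/50 + 1/50*3/10) = [43/50, 433/500) <- contains code 2159/2500
  'd': [43/50 + 1/50*3/10, 43/50 + 1/50*2/5) = [433/500, 217/250)
  'b': [43/50 + 1/50*2/5, 43/50 + 1/50*4/5) = [217/250, 219/250)
  'e': [43/50 + 1/50*4/5, 43/50 + 1/50*1/1) = [219/250, 22/25)
  emit 'a', narrow to [43/50, 433/500)
Step 4: interval [43/50, 433/500), width = 433/500 - 43/50 = 3/500
  'a': [43/50 + 3/500*0/1, 43/50 + 3/500*3/10) = [43/50, 4309/5000)
  'd': [43/50 + 3/500*3/10, 43/50 + 3/500*2/5) = [4309/5000, 539/625)
  'b': [43/50 + 3/500*2/5, 43/50 + 3/500*4/5) = [539/625, 1081/1250) <- contains code 2159/2500
  'e': [43/50 + 3/500*4/5, 43/50 + 3/500*1/1) = [1081/1250, 433/500)
  emit 'b', narrow to [539/625, 1081/1250)

Answer: edab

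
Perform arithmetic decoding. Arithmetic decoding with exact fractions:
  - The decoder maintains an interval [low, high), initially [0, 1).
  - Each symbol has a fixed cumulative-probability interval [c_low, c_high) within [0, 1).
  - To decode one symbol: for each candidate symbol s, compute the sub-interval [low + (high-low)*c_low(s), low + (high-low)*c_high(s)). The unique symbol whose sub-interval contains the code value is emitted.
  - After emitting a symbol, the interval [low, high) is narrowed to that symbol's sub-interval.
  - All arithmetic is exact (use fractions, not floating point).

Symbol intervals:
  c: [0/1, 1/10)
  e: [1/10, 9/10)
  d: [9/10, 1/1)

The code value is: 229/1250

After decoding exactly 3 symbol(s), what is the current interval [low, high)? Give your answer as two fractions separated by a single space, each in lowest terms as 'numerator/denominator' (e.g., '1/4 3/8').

Answer: 9/50 61/250

Derivation:
Step 1: interval [0/1, 1/1), width = 1/1 - 0/1 = 1/1
  'c': [0/1 + 1/1*0/1, 0/1 + 1/1*1/10) = [0/1, 1/10)
  'e': [0/1 + 1/1*1/10, 0/1 + 1/1*9/10) = [1/10, 9/10) <- contains code 229/1250
  'd': [0/1 + 1/1*9/10, 0/1 + 1/1*1/1) = [9/10, 1/1)
  emit 'e', narrow to [1/10, 9/10)
Step 2: interval [1/10, 9/10), width = 9/10 - 1/10 = 4/5
  'c': [1/10 + 4/5*0/1, 1/10 + 4/5*1/10) = [1/10, 9/50)
  'e': [1/10 + 4/5*1/10, 1/10 + 4/5*9/10) = [9/50, 41/50) <- contains code 229/1250
  'd': [1/10 + 4/5*9/10, 1/10 + 4/5*1/1) = [41/50, 9/10)
  emit 'e', narrow to [9/50, 41/50)
Step 3: interval [9/50, 41/50), width = 41/50 - 9/50 = 16/25
  'c': [9/50 + 16/25*0/1, 9/50 + 16/25*1/10) = [9/50, 61/250) <- contains code 229/1250
  'e': [9/50 + 16/25*1/10, 9/50 + 16/25*9/10) = [61/250, 189/250)
  'd': [9/50 + 16/25*9/10, 9/50 + 16/25*1/1) = [189/250, 41/50)
  emit 'c', narrow to [9/50, 61/250)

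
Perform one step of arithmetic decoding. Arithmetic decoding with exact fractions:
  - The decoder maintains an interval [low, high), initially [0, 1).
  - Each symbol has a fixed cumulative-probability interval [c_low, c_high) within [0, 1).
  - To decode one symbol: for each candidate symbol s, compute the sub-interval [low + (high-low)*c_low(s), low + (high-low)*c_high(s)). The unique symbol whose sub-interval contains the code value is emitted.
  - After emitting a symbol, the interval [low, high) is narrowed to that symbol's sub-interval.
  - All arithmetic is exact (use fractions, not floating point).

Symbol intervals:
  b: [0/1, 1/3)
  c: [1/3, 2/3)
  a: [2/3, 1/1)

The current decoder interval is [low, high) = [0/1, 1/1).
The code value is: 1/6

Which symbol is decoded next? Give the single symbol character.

Answer: b

Derivation:
Interval width = high − low = 1/1 − 0/1 = 1/1
Scaled code = (code − low) / width = (1/6 − 0/1) / 1/1 = 1/6
  b: [0/1, 1/3) ← scaled code falls here ✓
  c: [1/3, 2/3) 
  a: [2/3, 1/1) 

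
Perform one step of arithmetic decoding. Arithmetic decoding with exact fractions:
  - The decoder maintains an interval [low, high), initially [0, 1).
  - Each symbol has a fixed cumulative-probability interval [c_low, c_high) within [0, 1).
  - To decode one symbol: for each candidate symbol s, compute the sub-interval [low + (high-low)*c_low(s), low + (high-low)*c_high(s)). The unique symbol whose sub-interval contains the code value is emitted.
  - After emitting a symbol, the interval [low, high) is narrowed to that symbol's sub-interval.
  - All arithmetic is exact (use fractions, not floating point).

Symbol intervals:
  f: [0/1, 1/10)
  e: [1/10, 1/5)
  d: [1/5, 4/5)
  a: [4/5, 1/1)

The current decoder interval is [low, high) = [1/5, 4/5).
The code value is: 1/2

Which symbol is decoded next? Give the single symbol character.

Interval width = high − low = 4/5 − 1/5 = 3/5
Scaled code = (code − low) / width = (1/2 − 1/5) / 3/5 = 1/2
  f: [0/1, 1/10) 
  e: [1/10, 1/5) 
  d: [1/5, 4/5) ← scaled code falls here ✓
  a: [4/5, 1/1) 

Answer: d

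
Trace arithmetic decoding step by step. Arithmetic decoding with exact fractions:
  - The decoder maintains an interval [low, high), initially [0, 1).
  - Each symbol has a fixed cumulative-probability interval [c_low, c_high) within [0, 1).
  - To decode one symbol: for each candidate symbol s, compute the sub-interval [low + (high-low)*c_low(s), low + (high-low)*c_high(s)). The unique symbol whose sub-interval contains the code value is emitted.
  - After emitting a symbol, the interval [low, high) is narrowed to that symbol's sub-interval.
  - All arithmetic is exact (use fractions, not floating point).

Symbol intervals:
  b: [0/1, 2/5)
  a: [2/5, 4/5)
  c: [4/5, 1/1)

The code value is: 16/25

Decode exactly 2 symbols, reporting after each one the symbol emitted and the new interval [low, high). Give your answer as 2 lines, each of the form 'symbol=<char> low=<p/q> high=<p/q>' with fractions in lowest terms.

Step 1: interval [0/1, 1/1), width = 1/1 - 0/1 = 1/1
  'b': [0/1 + 1/1*0/1, 0/1 + 1/1*2/5) = [0/1, 2/5)
  'a': [0/1 + 1/1*2/5, 0/1 + 1/1*4/5) = [2/5, 4/5) <- contains code 16/25
  'c': [0/1 + 1/1*4/5, 0/1 + 1/1*1/1) = [4/5, 1/1)
  emit 'a', narrow to [2/5, 4/5)
Step 2: interval [2/5, 4/5), width = 4/5 - 2/5 = 2/5
  'b': [2/5 + 2/5*0/1, 2/5 + 2/5*2/5) = [2/5, 14/25)
  'a': [2/5 + 2/5*2/5, 2/5 + 2/5*4/5) = [14/25, 18/25) <- contains code 16/25
  'c': [2/5 + 2/5*4/5, 2/5 + 2/5*1/1) = [18/25, 4/5)
  emit 'a', narrow to [14/25, 18/25)

Answer: symbol=a low=2/5 high=4/5
symbol=a low=14/25 high=18/25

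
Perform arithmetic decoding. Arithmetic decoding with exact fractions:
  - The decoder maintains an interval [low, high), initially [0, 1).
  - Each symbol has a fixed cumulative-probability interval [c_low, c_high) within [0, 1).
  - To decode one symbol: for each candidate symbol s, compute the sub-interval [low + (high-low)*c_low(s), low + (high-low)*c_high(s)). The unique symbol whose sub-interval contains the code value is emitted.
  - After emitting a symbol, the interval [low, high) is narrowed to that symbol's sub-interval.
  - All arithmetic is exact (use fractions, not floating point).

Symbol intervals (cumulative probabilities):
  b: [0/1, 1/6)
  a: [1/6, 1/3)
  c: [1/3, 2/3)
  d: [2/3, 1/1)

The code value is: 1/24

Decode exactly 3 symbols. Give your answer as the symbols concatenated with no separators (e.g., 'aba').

Answer: bac

Derivation:
Step 1: interval [0/1, 1/1), width = 1/1 - 0/1 = 1/1
  'b': [0/1 + 1/1*0/1, 0/1 + 1/1*1/6) = [0/1, 1/6) <- contains code 1/24
  'a': [0/1 + 1/1*1/6, 0/1 + 1/1*1/3) = [1/6, 1/3)
  'c': [0/1 + 1/1*1/3, 0/1 + 1/1*2/3) = [1/3, 2/3)
  'd': [0/1 + 1/1*2/3, 0/1 + 1/1*1/1) = [2/3, 1/1)
  emit 'b', narrow to [0/1, 1/6)
Step 2: interval [0/1, 1/6), width = 1/6 - 0/1 = 1/6
  'b': [0/1 + 1/6*0/1, 0/1 + 1/6*1/6) = [0/1, 1/36)
  'a': [0/1 + 1/6*1/6, 0/1 + 1/6*1/3) = [1/36, 1/18) <- contains code 1/24
  'c': [0/1 + 1/6*1/3, 0/1 + 1/6*2/3) = [1/18, 1/9)
  'd': [0/1 + 1/6*2/3, 0/1 + 1/6*1/1) = [1/9, 1/6)
  emit 'a', narrow to [1/36, 1/18)
Step 3: interval [1/36, 1/18), width = 1/18 - 1/36 = 1/36
  'b': [1/36 + 1/36*0/1, 1/36 + 1/36*1/6) = [1/36, 7/216)
  'a': [1/36 + 1/36*1/6, 1/36 + 1/36*1/3) = [7/216, 1/27)
  'c': [1/36 + 1/36*1/3, 1/36 + 1/36*2/3) = [1/27, 5/108) <- contains code 1/24
  'd': [1/36 + 1/36*2/3, 1/36 + 1/36*1/1) = [5/108, 1/18)
  emit 'c', narrow to [1/27, 5/108)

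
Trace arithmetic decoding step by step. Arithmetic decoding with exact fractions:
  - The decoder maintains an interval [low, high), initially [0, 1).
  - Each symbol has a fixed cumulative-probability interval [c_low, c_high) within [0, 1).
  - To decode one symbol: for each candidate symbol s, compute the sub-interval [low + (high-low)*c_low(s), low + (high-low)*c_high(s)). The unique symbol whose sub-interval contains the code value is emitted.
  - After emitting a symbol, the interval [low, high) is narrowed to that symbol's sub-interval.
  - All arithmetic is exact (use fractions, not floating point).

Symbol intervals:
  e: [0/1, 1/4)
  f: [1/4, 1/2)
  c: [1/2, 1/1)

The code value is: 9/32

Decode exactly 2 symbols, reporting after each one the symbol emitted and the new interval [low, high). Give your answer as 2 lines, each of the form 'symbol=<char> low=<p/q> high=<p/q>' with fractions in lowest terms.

Step 1: interval [0/1, 1/1), width = 1/1 - 0/1 = 1/1
  'e': [0/1 + 1/1*0/1, 0/1 + 1/1*1/4) = [0/1, 1/4)
  'f': [0/1 + 1/1*1/4, 0/1 + 1/1*1/2) = [1/4, 1/2) <- contains code 9/32
  'c': [0/1 + 1/1*1/2, 0/1 + 1/1*1/1) = [1/2, 1/1)
  emit 'f', narrow to [1/4, 1/2)
Step 2: interval [1/4, 1/2), width = 1/2 - 1/4 = 1/4
  'e': [1/4 + 1/4*0/1, 1/4 + 1/4*1/4) = [1/4, 5/16) <- contains code 9/32
  'f': [1/4 + 1/4*1/4, 1/4 + 1/4*1/2) = [5/16, 3/8)
  'c': [1/4 + 1/4*1/2, 1/4 + 1/4*1/1) = [3/8, 1/2)
  emit 'e', narrow to [1/4, 5/16)

Answer: symbol=f low=1/4 high=1/2
symbol=e low=1/4 high=5/16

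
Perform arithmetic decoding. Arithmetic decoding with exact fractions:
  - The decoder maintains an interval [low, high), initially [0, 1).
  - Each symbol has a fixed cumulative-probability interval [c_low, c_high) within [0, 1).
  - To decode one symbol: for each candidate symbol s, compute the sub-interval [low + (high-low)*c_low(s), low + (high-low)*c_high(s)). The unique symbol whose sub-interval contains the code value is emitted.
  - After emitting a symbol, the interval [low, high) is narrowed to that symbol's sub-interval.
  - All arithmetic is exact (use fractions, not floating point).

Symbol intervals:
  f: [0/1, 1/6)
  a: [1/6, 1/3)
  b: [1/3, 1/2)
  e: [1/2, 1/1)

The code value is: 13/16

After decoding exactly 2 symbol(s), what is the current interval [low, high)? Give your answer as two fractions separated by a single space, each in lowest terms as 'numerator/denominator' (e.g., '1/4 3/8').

Answer: 3/4 1/1

Derivation:
Step 1: interval [0/1, 1/1), width = 1/1 - 0/1 = 1/1
  'f': [0/1 + 1/1*0/1, 0/1 + 1/1*1/6) = [0/1, 1/6)
  'a': [0/1 + 1/1*1/6, 0/1 + 1/1*1/3) = [1/6, 1/3)
  'b': [0/1 + 1/1*1/3, 0/1 + 1/1*1/2) = [1/3, 1/2)
  'e': [0/1 + 1/1*1/2, 0/1 + 1/1*1/1) = [1/2, 1/1) <- contains code 13/16
  emit 'e', narrow to [1/2, 1/1)
Step 2: interval [1/2, 1/1), width = 1/1 - 1/2 = 1/2
  'f': [1/2 + 1/2*0/1, 1/2 + 1/2*1/6) = [1/2, 7/12)
  'a': [1/2 + 1/2*1/6, 1/2 + 1/2*1/3) = [7/12, 2/3)
  'b': [1/2 + 1/2*1/3, 1/2 + 1/2*1/2) = [2/3, 3/4)
  'e': [1/2 + 1/2*1/2, 1/2 + 1/2*1/1) = [3/4, 1/1) <- contains code 13/16
  emit 'e', narrow to [3/4, 1/1)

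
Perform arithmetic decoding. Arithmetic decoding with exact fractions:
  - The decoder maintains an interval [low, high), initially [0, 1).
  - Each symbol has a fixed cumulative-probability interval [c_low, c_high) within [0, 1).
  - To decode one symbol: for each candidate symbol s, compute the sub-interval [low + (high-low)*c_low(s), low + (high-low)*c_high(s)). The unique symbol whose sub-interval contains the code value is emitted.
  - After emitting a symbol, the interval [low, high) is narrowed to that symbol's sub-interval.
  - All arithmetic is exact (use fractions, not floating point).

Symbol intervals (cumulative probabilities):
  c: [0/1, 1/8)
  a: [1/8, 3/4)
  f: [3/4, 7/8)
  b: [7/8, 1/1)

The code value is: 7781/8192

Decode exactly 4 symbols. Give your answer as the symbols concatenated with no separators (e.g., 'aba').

Answer: bafc

Derivation:
Step 1: interval [0/1, 1/1), width = 1/1 - 0/1 = 1/1
  'c': [0/1 + 1/1*0/1, 0/1 + 1/1*1/8) = [0/1, 1/8)
  'a': [0/1 + 1/1*1/8, 0/1 + 1/1*3/4) = [1/8, 3/4)
  'f': [0/1 + 1/1*3/4, 0/1 + 1/1*7/8) = [3/4, 7/8)
  'b': [0/1 + 1/1*7/8, 0/1 + 1/1*1/1) = [7/8, 1/1) <- contains code 7781/8192
  emit 'b', narrow to [7/8, 1/1)
Step 2: interval [7/8, 1/1), width = 1/1 - 7/8 = 1/8
  'c': [7/8 + 1/8*0/1, 7/8 + 1/8*1/8) = [7/8, 57/64)
  'a': [7/8 + 1/8*1/8, 7/8 + 1/8*3/4) = [57/64, 31/32) <- contains code 7781/8192
  'f': [7/8 + 1/8*3/4, 7/8 + 1/8*7/8) = [31/32, 63/64)
  'b': [7/8 + 1/8*7/8, 7/8 + 1/8*1/1) = [63/64, 1/1)
  emit 'a', narrow to [57/64, 31/32)
Step 3: interval [57/64, 31/32), width = 31/32 - 57/64 = 5/64
  'c': [57/64 + 5/64*0/1, 57/64 + 5/64*1/8) = [57/64, 461/512)
  'a': [57/64 + 5/64*1/8, 57/64 + 5/64*3/4) = [461/512, 243/256)
  'f': [57/64 + 5/64*3/4, 57/64 + 5/64*7/8) = [243/256, 491/512) <- contains code 7781/8192
  'b': [57/64 + 5/64*7/8, 57/64 + 5/64*1/1) = [491/512, 31/32)
  emit 'f', narrow to [243/256, 491/512)
Step 4: interval [243/256, 491/512), width = 491/512 - 243/256 = 5/512
  'c': [243/256 + 5/512*0/1, 243/256 + 5/512*1/8) = [243/256, 3893/4096) <- contains code 7781/8192
  'a': [243/256 + 5/512*1/8, 243/256 + 5/512*3/4) = [3893/4096, 1959/2048)
  'f': [243/256 + 5/512*3/4, 243/256 + 5/512*7/8) = [1959/2048, 3923/4096)
  'b': [243/256 + 5/512*7/8, 243/256 + 5/512*1/1) = [3923/4096, 491/512)
  emit 'c', narrow to [243/256, 3893/4096)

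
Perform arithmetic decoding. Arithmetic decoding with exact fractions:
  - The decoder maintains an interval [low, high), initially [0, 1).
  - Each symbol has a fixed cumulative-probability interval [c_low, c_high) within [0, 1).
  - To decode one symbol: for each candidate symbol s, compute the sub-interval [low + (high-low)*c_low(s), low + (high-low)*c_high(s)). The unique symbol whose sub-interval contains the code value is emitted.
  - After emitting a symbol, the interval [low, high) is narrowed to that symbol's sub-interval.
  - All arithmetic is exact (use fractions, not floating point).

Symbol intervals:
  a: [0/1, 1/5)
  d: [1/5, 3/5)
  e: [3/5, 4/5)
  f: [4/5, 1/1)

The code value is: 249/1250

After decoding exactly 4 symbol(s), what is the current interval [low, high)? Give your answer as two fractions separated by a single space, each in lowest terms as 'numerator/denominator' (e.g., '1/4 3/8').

Step 1: interval [0/1, 1/1), width = 1/1 - 0/1 = 1/1
  'a': [0/1 + 1/1*0/1, 0/1 + 1/1*1/5) = [0/1, 1/5) <- contains code 249/1250
  'd': [0/1 + 1/1*1/5, 0/1 + 1/1*3/5) = [1/5, 3/5)
  'e': [0/1 + 1/1*3/5, 0/1 + 1/1*4/5) = [3/5, 4/5)
  'f': [0/1 + 1/1*4/5, 0/1 + 1/1*1/1) = [4/5, 1/1)
  emit 'a', narrow to [0/1, 1/5)
Step 2: interval [0/1, 1/5), width = 1/5 - 0/1 = 1/5
  'a': [0/1 + 1/5*0/1, 0/1 + 1/5*1/5) = [0/1, 1/25)
  'd': [0/1 + 1/5*1/5, 0/1 + 1/5*3/5) = [1/25, 3/25)
  'e': [0/1 + 1/5*3/5, 0/1 + 1/5*4/5) = [3/25, 4/25)
  'f': [0/1 + 1/5*4/5, 0/1 + 1/5*1/1) = [4/25, 1/5) <- contains code 249/1250
  emit 'f', narrow to [4/25, 1/5)
Step 3: interval [4/25, 1/5), width = 1/5 - 4/25 = 1/25
  'a': [4/25 + 1/25*0/1, 4/25 + 1/25*1/5) = [4/25, 21/125)
  'd': [4/25 + 1/25*1/5, 4/25 + 1/25*3/5) = [21/125, 23/125)
  'e': [4/25 + 1/25*3/5, 4/25 + 1/25*4/5) = [23/125, 24/125)
  'f': [4/25 + 1/25*4/5, 4/25 + 1/25*1/1) = [24/125, 1/5) <- contains code 249/1250
  emit 'f', narrow to [24/125, 1/5)
Step 4: interval [24/125, 1/5), width = 1/5 - 24/125 = 1/125
  'a': [24/125 + 1/125*0/1, 24/125 + 1/125*1/5) = [24/125, 121/625)
  'd': [24/125 + 1/125*1/5, 24/125 + 1/125*3/5) = [121/625, 123/625)
  'e': [24/125 + 1/125*3/5, 24/125 + 1/125*4/5) = [123/625, 124/625)
  'f': [24/125 + 1/125*4/5, 24/125 + 1/125*1/1) = [124/625, 1/5) <- contains code 249/1250
  emit 'f', narrow to [124/625, 1/5)

Answer: 124/625 1/5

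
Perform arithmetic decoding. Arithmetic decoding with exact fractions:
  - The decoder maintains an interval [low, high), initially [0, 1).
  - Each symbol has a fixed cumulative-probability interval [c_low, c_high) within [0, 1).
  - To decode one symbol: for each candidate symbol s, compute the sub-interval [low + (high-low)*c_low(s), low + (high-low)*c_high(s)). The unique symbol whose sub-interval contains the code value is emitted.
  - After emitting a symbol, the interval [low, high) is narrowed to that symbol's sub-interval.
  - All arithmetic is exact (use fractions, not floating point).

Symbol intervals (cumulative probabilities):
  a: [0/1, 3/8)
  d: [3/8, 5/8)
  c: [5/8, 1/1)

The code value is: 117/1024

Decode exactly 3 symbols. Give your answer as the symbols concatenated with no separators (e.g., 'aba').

Step 1: interval [0/1, 1/1), width = 1/1 - 0/1 = 1/1
  'a': [0/1 + 1/1*0/1, 0/1 + 1/1*3/8) = [0/1, 3/8) <- contains code 117/1024
  'd': [0/1 + 1/1*3/8, 0/1 + 1/1*5/8) = [3/8, 5/8)
  'c': [0/1 + 1/1*5/8, 0/1 + 1/1*1/1) = [5/8, 1/1)
  emit 'a', narrow to [0/1, 3/8)
Step 2: interval [0/1, 3/8), width = 3/8 - 0/1 = 3/8
  'a': [0/1 + 3/8*0/1, 0/1 + 3/8*3/8) = [0/1, 9/64) <- contains code 117/1024
  'd': [0/1 + 3/8*3/8, 0/1 + 3/8*5/8) = [9/64, 15/64)
  'c': [0/1 + 3/8*5/8, 0/1 + 3/8*1/1) = [15/64, 3/8)
  emit 'a', narrow to [0/1, 9/64)
Step 3: interval [0/1, 9/64), width = 9/64 - 0/1 = 9/64
  'a': [0/1 + 9/64*0/1, 0/1 + 9/64*3/8) = [0/1, 27/512)
  'd': [0/1 + 9/64*3/8, 0/1 + 9/64*5/8) = [27/512, 45/512)
  'c': [0/1 + 9/64*5/8, 0/1 + 9/64*1/1) = [45/512, 9/64) <- contains code 117/1024
  emit 'c', narrow to [45/512, 9/64)

Answer: aac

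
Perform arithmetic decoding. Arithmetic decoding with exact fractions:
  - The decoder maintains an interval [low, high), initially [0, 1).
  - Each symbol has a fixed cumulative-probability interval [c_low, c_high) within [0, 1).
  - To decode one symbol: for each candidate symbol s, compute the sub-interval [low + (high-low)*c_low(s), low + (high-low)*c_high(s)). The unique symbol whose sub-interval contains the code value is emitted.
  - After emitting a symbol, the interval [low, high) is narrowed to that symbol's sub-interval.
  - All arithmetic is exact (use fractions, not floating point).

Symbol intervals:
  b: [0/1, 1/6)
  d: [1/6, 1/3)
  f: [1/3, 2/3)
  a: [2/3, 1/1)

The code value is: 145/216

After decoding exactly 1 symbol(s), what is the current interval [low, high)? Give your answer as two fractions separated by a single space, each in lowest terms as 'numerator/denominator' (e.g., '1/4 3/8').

Answer: 2/3 1/1

Derivation:
Step 1: interval [0/1, 1/1), width = 1/1 - 0/1 = 1/1
  'b': [0/1 + 1/1*0/1, 0/1 + 1/1*1/6) = [0/1, 1/6)
  'd': [0/1 + 1/1*1/6, 0/1 + 1/1*1/3) = [1/6, 1/3)
  'f': [0/1 + 1/1*1/3, 0/1 + 1/1*2/3) = [1/3, 2/3)
  'a': [0/1 + 1/1*2/3, 0/1 + 1/1*1/1) = [2/3, 1/1) <- contains code 145/216
  emit 'a', narrow to [2/3, 1/1)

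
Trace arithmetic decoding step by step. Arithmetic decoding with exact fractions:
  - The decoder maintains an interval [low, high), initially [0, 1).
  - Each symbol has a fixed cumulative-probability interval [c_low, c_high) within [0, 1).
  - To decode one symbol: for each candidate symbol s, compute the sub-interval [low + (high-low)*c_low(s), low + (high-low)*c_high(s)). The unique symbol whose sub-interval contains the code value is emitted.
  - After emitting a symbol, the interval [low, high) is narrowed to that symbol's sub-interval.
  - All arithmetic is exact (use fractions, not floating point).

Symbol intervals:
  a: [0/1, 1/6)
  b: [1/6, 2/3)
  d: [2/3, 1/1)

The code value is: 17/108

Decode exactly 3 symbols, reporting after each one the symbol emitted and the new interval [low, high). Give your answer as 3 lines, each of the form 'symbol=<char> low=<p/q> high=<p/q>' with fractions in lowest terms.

Step 1: interval [0/1, 1/1), width = 1/1 - 0/1 = 1/1
  'a': [0/1 + 1/1*0/1, 0/1 + 1/1*1/6) = [0/1, 1/6) <- contains code 17/108
  'b': [0/1 + 1/1*1/6, 0/1 + 1/1*2/3) = [1/6, 2/3)
  'd': [0/1 + 1/1*2/3, 0/1 + 1/1*1/1) = [2/3, 1/1)
  emit 'a', narrow to [0/1, 1/6)
Step 2: interval [0/1, 1/6), width = 1/6 - 0/1 = 1/6
  'a': [0/1 + 1/6*0/1, 0/1 + 1/6*1/6) = [0/1, 1/36)
  'b': [0/1 + 1/6*1/6, 0/1 + 1/6*2/3) = [1/36, 1/9)
  'd': [0/1 + 1/6*2/3, 0/1 + 1/6*1/1) = [1/9, 1/6) <- contains code 17/108
  emit 'd', narrow to [1/9, 1/6)
Step 3: interval [1/9, 1/6), width = 1/6 - 1/9 = 1/18
  'a': [1/9 + 1/18*0/1, 1/9 + 1/18*1/6) = [1/9, 13/108)
  'b': [1/9 + 1/18*1/6, 1/9 + 1/18*2/3) = [13/108, 4/27)
  'd': [1/9 + 1/18*2/3, 1/9 + 1/18*1/1) = [4/27, 1/6) <- contains code 17/108
  emit 'd', narrow to [4/27, 1/6)

Answer: symbol=a low=0/1 high=1/6
symbol=d low=1/9 high=1/6
symbol=d low=4/27 high=1/6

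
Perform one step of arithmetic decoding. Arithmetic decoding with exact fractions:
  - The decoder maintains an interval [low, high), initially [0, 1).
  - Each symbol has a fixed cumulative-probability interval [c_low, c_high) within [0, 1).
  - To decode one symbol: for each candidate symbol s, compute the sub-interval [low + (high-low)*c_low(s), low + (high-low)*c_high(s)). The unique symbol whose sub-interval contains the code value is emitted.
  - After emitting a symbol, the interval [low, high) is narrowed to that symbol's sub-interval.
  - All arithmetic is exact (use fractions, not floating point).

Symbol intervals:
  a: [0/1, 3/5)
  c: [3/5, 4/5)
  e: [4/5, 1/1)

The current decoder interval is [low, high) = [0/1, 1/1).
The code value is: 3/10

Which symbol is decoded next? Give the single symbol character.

Answer: a

Derivation:
Interval width = high − low = 1/1 − 0/1 = 1/1
Scaled code = (code − low) / width = (3/10 − 0/1) / 1/1 = 3/10
  a: [0/1, 3/5) ← scaled code falls here ✓
  c: [3/5, 4/5) 
  e: [4/5, 1/1) 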